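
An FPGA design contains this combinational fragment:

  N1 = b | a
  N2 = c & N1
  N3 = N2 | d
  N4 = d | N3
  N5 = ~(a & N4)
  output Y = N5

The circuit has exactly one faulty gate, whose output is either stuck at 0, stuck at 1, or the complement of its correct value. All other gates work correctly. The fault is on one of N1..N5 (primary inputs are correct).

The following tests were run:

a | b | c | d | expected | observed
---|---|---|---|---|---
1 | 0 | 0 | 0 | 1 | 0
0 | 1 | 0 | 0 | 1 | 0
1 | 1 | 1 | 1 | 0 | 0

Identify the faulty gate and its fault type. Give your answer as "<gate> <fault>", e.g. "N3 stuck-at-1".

N5 stuck-at-0

Fault-free values for test 1 (a=1, b=0, c=0, d=0): N1=1, N2=0, N3=0, N4=0, N5=1, giving Y=1. Observed 0.
Test 1: faults giving observed 0 are {N2 stuck-at-1, N2 inverted output, N3 stuck-at-1, N3 inverted output, N4 stuck-at-1, N4 inverted output, N5 stuck-at-0, N5 inverted output}.
Test 2 (a=0, b=1, c=0, d=0): fault-free N1=1, N2=0, N3=0, N4=0, N5=1 → 1; observed 0. Eliminates N2 stuck-at-1, N2 inverted output, N3 stuck-at-1, N3 inverted output, N4 stuck-at-1, N4 inverted output.
Test 3 (a=1, b=1, c=1, d=1): fault-free N1=1, N2=1, N3=1, N4=1, N5=0 → 0; observed 0. Eliminates N5 inverted output.
Only N5 stuck-at-0 is consistent with every test.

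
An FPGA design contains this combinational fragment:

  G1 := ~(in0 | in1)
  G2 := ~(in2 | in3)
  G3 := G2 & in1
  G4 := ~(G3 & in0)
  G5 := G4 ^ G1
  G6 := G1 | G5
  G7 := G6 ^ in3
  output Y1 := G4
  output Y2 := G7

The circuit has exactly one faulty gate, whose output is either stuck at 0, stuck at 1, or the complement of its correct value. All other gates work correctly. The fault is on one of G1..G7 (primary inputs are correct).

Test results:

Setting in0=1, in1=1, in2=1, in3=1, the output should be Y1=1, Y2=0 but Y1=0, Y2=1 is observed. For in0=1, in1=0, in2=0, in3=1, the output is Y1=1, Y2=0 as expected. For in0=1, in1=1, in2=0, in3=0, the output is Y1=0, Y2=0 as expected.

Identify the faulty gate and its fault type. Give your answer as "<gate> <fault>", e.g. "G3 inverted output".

G2 stuck-at-1

Fault-free values for test 1 (in0=1, in1=1, in2=1, in3=1): G1=0, G2=0, G3=0, G4=1, G5=1, G6=1, G7=0, giving Y1=1, Y2=0. Observed Y1=0, Y2=1.
Test 1: faults giving observed Y1=0, Y2=1 are {G2 stuck-at-1, G2 inverted output, G3 stuck-at-1, G3 inverted output, G4 stuck-at-0, G4 inverted output}.
Test 2 (in0=1, in1=0, in2=0, in3=1): fault-free G1=0, G2=0, G3=0, G4=1, G5=1, G6=1, G7=0 → Y1=1, Y2=0; observed Y1=1, Y2=0. Eliminates G3 stuck-at-1, G3 inverted output, G4 stuck-at-0, G4 inverted output.
Test 3 (in0=1, in1=1, in2=0, in3=0): fault-free G1=0, G2=1, G3=1, G4=0, G5=0, G6=0, G7=0 → Y1=0, Y2=0; observed Y1=0, Y2=0. Eliminates G2 inverted output.
Only G2 stuck-at-1 is consistent with every test.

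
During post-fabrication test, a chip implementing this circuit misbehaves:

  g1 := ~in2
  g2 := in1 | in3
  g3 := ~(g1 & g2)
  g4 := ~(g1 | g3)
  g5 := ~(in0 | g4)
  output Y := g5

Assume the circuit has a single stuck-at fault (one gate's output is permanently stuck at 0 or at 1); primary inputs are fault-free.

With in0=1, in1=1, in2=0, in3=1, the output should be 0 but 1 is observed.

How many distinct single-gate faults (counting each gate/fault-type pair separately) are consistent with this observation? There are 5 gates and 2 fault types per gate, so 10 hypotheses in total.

Fault-free: g1=1, g2=1, g3=0, g4=0, g5=0 → 0. Observed 1.
  g1 stuck-at-0: output 0 ✗
  g1 stuck-at-1: output 0 ✗
  g2 stuck-at-0: output 0 ✗
  g2 stuck-at-1: output 0 ✗
  g3 stuck-at-0: output 0 ✗
  g3 stuck-at-1: output 0 ✗
  g4 stuck-at-0: output 0 ✗
  g4 stuck-at-1: output 0 ✗
  g5 stuck-at-0: output 0 ✗
  g5 stuck-at-1: output 1 ✓
Consistent faults: {g5 stuck-at-1} — 1 in all.

1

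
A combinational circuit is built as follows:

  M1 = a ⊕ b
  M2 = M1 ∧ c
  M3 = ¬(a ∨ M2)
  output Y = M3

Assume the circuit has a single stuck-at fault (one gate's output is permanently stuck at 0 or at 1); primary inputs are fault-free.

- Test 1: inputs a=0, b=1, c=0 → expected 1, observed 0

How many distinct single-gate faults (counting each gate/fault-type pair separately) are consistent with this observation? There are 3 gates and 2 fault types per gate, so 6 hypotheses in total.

Fault-free: M1=1, M2=0, M3=1 → 1. Observed 0.
  M1 stuck-at-0: output 1 ✗
  M1 stuck-at-1: output 1 ✗
  M2 stuck-at-0: output 1 ✗
  M2 stuck-at-1: output 0 ✓
  M3 stuck-at-0: output 0 ✓
  M3 stuck-at-1: output 1 ✗
Consistent faults: {M2 stuck-at-1, M3 stuck-at-0} — 2 in all.

2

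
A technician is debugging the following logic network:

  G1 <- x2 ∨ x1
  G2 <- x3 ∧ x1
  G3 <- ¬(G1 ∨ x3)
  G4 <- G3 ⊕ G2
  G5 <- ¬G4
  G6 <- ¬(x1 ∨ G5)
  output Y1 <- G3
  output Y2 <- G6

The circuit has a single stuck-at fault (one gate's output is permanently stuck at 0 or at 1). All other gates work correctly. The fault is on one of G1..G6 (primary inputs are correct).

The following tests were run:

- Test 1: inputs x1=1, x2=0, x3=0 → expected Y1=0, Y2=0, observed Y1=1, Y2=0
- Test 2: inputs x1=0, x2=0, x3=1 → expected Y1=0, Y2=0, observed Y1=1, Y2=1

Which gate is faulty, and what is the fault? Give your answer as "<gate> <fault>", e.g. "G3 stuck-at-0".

Fault-free values for test 1 (x1=1, x2=0, x3=0): G1=1, G2=0, G3=0, G4=0, G5=1, G6=0, giving Y1=0, Y2=0. Observed Y1=1, Y2=0.
Test 1: faults giving observed Y1=1, Y2=0 are {G1 stuck-at-0, G3 stuck-at-1}.
Test 2 (x1=0, x2=0, x3=1): fault-free G1=0, G2=0, G3=0, G4=0, G5=1, G6=0 → Y1=0, Y2=0; observed Y1=1, Y2=1. Eliminates G1 stuck-at-0.
Only G3 stuck-at-1 is consistent with every test.

G3 stuck-at-1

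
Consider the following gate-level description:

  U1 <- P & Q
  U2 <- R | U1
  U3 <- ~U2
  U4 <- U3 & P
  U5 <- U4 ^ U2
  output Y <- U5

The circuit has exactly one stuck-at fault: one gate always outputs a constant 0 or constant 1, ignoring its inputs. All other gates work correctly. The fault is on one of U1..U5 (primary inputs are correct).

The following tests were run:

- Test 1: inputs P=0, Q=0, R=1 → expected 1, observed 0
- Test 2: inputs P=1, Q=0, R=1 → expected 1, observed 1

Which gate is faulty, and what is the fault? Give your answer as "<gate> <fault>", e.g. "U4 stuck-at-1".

U2 stuck-at-0

Fault-free values for test 1 (P=0, Q=0, R=1): U1=0, U2=1, U3=0, U4=0, U5=1, giving Y=1. Observed 0.
Test 1: faults giving observed 0 are {U2 stuck-at-0, U4 stuck-at-1, U5 stuck-at-0}.
Test 2 (P=1, Q=0, R=1): fault-free U1=0, U2=1, U3=0, U4=0, U5=1 → 1; observed 1. Eliminates U4 stuck-at-1, U5 stuck-at-0.
Only U2 stuck-at-0 is consistent with every test.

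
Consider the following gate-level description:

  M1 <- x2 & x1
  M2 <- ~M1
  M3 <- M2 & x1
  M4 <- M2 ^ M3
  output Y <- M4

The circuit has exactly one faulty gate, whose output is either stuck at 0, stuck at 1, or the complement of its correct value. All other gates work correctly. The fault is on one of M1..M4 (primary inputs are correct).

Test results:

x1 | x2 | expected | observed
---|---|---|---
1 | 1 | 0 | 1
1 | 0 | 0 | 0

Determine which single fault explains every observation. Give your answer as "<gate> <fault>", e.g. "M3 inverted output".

Fault-free values for test 1 (x1=1, x2=1): M1=1, M2=0, M3=0, M4=0, giving Y=0. Observed 1.
Test 1: faults giving observed 1 are {M3 stuck-at-1, M3 inverted output, M4 stuck-at-1, M4 inverted output}.
Test 2 (x1=1, x2=0): fault-free M1=0, M2=1, M3=1, M4=0 → 0; observed 0. Eliminates M3 inverted output, M4 stuck-at-1, M4 inverted output.
Only M3 stuck-at-1 is consistent with every test.

M3 stuck-at-1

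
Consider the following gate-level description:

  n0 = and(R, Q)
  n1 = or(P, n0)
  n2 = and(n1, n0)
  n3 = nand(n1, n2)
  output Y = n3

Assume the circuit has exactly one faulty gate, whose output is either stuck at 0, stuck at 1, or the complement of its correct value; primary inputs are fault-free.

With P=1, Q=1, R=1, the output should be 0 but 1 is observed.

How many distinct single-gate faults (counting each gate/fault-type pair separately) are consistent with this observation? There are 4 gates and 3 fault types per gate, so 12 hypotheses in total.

8

Fault-free: n0=1, n1=1, n2=1, n3=0 → 0. Observed 1.
  n0 stuck-at-0: output 1 ✓
  n0 stuck-at-1: output 0 ✗
  n0 inverted output: output 1 ✓
  n1 stuck-at-0: output 1 ✓
  n1 stuck-at-1: output 0 ✗
  n1 inverted output: output 1 ✓
  n2 stuck-at-0: output 1 ✓
  n2 stuck-at-1: output 0 ✗
  n2 inverted output: output 1 ✓
  n3 stuck-at-0: output 0 ✗
  n3 stuck-at-1: output 1 ✓
  n3 inverted output: output 1 ✓
Consistent faults: {n0 stuck-at-0, n0 inverted output, n1 stuck-at-0, n1 inverted output, n2 stuck-at-0, n2 inverted output, n3 stuck-at-1, n3 inverted output} — 8 in all.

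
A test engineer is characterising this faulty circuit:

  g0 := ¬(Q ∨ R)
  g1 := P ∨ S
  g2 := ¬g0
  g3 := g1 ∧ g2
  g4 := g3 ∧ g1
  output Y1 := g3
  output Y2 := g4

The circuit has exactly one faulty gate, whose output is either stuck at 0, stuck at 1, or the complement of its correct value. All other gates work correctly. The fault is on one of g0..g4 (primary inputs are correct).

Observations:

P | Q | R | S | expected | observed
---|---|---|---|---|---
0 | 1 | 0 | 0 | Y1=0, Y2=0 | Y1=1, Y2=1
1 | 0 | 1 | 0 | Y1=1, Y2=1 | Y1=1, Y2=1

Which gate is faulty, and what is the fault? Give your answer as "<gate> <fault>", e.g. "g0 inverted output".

g1 stuck-at-1

Fault-free values for test 1 (P=0, Q=1, R=0, S=0): g0=0, g1=0, g2=1, g3=0, g4=0, giving Y1=0, Y2=0. Observed Y1=1, Y2=1.
Test 1: faults giving observed Y1=1, Y2=1 are {g1 stuck-at-1, g1 inverted output}.
Test 2 (P=1, Q=0, R=1, S=0): fault-free g0=0, g1=1, g2=1, g3=1, g4=1 → Y1=1, Y2=1; observed Y1=1, Y2=1. Eliminates g1 inverted output.
Only g1 stuck-at-1 is consistent with every test.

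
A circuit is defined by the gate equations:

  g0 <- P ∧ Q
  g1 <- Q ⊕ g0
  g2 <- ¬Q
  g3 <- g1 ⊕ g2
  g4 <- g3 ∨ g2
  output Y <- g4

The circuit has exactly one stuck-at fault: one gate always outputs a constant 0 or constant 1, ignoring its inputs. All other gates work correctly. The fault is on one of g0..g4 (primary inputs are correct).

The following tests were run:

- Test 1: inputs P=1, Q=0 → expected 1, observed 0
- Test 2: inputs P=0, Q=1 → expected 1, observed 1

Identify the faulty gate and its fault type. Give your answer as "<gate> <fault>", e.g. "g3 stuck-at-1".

Fault-free values for test 1 (P=1, Q=0): g0=0, g1=0, g2=1, g3=1, g4=1, giving Y=1. Observed 0.
Test 1: faults giving observed 0 are {g2 stuck-at-0, g4 stuck-at-0}.
Test 2 (P=0, Q=1): fault-free g0=0, g1=1, g2=0, g3=1, g4=1 → 1; observed 1. Eliminates g4 stuck-at-0.
Only g2 stuck-at-0 is consistent with every test.

g2 stuck-at-0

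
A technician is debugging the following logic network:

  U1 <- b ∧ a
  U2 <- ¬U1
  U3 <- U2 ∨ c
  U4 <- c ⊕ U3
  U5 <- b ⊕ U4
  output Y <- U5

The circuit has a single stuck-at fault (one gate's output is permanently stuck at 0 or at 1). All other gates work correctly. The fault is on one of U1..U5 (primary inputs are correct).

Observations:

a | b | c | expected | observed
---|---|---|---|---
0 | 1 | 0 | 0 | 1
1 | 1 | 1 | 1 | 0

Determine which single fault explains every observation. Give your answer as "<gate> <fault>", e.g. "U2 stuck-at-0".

U3 stuck-at-0

Fault-free values for test 1 (a=0, b=1, c=0): U1=0, U2=1, U3=1, U4=1, U5=0, giving Y=0. Observed 1.
Test 1: faults giving observed 1 are {U1 stuck-at-1, U2 stuck-at-0, U3 stuck-at-0, U4 stuck-at-0, U5 stuck-at-1}.
Test 2 (a=1, b=1, c=1): fault-free U1=1, U2=0, U3=1, U4=0, U5=1 → 1; observed 0. Eliminates U1 stuck-at-1, U2 stuck-at-0, U4 stuck-at-0, U5 stuck-at-1.
Only U3 stuck-at-0 is consistent with every test.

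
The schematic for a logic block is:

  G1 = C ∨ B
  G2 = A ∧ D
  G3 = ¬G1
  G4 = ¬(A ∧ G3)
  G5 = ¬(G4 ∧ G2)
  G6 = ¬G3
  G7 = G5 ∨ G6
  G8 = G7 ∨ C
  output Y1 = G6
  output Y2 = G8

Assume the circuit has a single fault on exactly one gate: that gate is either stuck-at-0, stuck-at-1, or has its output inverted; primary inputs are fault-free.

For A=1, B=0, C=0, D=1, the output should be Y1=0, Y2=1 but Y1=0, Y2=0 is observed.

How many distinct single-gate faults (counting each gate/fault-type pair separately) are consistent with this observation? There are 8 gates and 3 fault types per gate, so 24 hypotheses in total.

8

Fault-free: G1=0, G2=1, G3=1, G4=0, G5=1, G6=0, G7=1, G8=1 → Y1=0, Y2=1. Observed Y1=0, Y2=0.
  G1: none of the 3 fault types match ✗
  G2: none of the 3 fault types match ✗
  G3: none of the 3 fault types match ✗
  G4: stuck-at-1, inverted output ✓; others ✗
  G5: stuck-at-0, inverted output ✓; others ✗
  G6: none of the 3 fault types match ✗
  G7: stuck-at-0, inverted output ✓; others ✗
  G8: stuck-at-0, inverted output ✓; others ✗
Consistent faults: {G4 stuck-at-1, G4 inverted output, G5 stuck-at-0, G5 inverted output, G7 stuck-at-0, G7 inverted output, G8 stuck-at-0, G8 inverted output} — 8 in all.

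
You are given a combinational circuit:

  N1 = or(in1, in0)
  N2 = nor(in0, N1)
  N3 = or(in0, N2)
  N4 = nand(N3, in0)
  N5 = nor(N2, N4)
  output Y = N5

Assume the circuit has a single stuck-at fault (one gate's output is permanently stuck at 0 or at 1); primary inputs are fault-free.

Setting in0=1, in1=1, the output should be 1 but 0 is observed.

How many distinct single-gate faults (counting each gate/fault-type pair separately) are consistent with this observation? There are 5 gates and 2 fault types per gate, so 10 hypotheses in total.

4

Fault-free: N1=1, N2=0, N3=1, N4=0, N5=1 → 1. Observed 0.
  N1 stuck-at-0: output 1 ✗
  N1 stuck-at-1: output 1 ✗
  N2 stuck-at-0: output 1 ✗
  N2 stuck-at-1: output 0 ✓
  N3 stuck-at-0: output 0 ✓
  N3 stuck-at-1: output 1 ✗
  N4 stuck-at-0: output 1 ✗
  N4 stuck-at-1: output 0 ✓
  N5 stuck-at-0: output 0 ✓
  N5 stuck-at-1: output 1 ✗
Consistent faults: {N2 stuck-at-1, N3 stuck-at-0, N4 stuck-at-1, N5 stuck-at-0} — 4 in all.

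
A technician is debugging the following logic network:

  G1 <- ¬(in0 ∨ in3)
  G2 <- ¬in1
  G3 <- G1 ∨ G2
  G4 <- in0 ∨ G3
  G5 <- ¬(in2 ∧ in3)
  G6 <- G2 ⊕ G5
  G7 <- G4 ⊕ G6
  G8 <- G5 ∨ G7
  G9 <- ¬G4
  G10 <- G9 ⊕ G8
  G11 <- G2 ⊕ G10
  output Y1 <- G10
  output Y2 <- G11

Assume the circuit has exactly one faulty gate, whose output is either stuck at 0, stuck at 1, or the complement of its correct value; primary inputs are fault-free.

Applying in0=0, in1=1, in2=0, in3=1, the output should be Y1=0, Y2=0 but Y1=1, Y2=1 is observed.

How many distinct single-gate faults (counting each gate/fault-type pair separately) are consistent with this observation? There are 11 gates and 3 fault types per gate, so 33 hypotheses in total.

Fault-free: G1=0, G2=0, G3=0, G4=0, G5=1, G6=1, G7=1, G8=1, G9=1, G10=0, G11=0 → Y1=0, Y2=0. Observed Y1=1, Y2=1.
  G1: stuck-at-1, inverted output ✓; others ✗
  G2: none of the 3 fault types match ✗
  G3: stuck-at-1, inverted output ✓; others ✗
  G4: stuck-at-1, inverted output ✓; others ✗
  G5: stuck-at-0, inverted output ✓; others ✗
  G6: none of the 3 fault types match ✗
  G7: none of the 3 fault types match ✗
  G8: stuck-at-0, inverted output ✓; others ✗
  G9: stuck-at-0, inverted output ✓; others ✗
  G10: stuck-at-1, inverted output ✓; others ✗
  G11: none of the 3 fault types match ✗
Consistent faults: {G1 stuck-at-1, G1 inverted output, G3 stuck-at-1, G3 inverted output, G4 stuck-at-1, G4 inverted output, G5 stuck-at-0, G5 inverted output, G8 stuck-at-0, G8 inverted output, G9 stuck-at-0, G9 inverted output, G10 stuck-at-1, G10 inverted output} — 14 in all.

14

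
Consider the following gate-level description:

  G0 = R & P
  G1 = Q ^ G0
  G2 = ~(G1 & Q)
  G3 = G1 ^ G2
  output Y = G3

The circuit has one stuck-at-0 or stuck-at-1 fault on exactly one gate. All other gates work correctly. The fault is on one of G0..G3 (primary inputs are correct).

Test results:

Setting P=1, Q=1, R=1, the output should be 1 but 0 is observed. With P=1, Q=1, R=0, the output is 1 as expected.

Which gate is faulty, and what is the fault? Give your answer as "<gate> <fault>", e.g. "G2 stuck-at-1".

Fault-free values for test 1 (P=1, Q=1, R=1): G0=1, G1=0, G2=1, G3=1, giving Y=1. Observed 0.
Test 1: faults giving observed 0 are {G2 stuck-at-0, G3 stuck-at-0}.
Test 2 (P=1, Q=1, R=0): fault-free G0=0, G1=1, G2=0, G3=1 → 1; observed 1. Eliminates G3 stuck-at-0.
Only G2 stuck-at-0 is consistent with every test.

G2 stuck-at-0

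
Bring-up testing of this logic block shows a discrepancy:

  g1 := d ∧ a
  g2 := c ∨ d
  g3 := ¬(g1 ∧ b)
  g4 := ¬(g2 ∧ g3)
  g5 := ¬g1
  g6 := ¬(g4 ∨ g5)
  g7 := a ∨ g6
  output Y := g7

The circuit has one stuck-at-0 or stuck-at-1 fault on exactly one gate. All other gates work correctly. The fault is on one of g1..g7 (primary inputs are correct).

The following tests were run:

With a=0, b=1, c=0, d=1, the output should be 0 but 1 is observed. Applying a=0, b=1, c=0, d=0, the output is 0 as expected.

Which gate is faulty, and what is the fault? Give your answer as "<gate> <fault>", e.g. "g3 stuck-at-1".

Fault-free values for test 1 (a=0, b=1, c=0, d=1): g1=0, g2=1, g3=1, g4=0, g5=1, g6=0, g7=0, giving Y=0. Observed 1.
Test 1: faults giving observed 1 are {g5 stuck-at-0, g6 stuck-at-1, g7 stuck-at-1}.
Test 2 (a=0, b=1, c=0, d=0): fault-free g1=0, g2=0, g3=1, g4=1, g5=1, g6=0, g7=0 → 0; observed 0. Eliminates g6 stuck-at-1, g7 stuck-at-1.
Only g5 stuck-at-0 is consistent with every test.

g5 stuck-at-0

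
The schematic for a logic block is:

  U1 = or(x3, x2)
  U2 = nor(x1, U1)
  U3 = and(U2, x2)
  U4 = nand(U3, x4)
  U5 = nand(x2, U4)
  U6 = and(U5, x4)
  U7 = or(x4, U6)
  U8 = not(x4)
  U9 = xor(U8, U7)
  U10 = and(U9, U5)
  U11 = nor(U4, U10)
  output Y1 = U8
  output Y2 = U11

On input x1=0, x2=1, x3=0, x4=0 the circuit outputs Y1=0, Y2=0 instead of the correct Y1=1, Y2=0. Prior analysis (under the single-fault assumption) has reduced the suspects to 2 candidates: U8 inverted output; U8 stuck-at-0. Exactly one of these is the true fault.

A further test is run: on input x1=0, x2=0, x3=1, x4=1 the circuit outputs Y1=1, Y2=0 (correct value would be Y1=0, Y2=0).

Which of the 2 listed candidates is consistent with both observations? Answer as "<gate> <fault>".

U8 inverted output

Evaluate each candidate on input x1=0, x2=0, x3=1, x4=1:
  U8 inverted output: U1=1, U2=0, U3=0, U4=1, U5=1, U6=1, U7=1, U8=1 [inverted output], U9=0, U10=0, U11=0 → Y1=1, Y2=0 — matches
  U8 stuck-at-0: U1=1, U2=0, U3=0, U4=1, U5=1, U6=1, U7=1, U8=0 [stuck-at-0], U9=1, U10=1, U11=0 → Y1=0, Y2=0 — eliminated
Only U8 inverted output reproduces the observed Y1=1, Y2=0.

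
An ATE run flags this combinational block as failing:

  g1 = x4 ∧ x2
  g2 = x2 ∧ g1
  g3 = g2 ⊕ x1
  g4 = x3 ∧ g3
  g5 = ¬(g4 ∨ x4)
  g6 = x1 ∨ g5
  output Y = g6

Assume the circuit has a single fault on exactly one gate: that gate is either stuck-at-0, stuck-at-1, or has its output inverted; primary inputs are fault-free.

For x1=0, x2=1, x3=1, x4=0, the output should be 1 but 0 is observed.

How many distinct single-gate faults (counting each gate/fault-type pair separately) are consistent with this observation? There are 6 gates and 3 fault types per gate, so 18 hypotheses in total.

12

Fault-free: g1=0, g2=0, g3=0, g4=0, g5=1, g6=1 → 1. Observed 0.
  g1: stuck-at-1, inverted output ✓; others ✗
  g2: stuck-at-1, inverted output ✓; others ✗
  g3: stuck-at-1, inverted output ✓; others ✗
  g4: stuck-at-1, inverted output ✓; others ✗
  g5: stuck-at-0, inverted output ✓; others ✗
  g6: stuck-at-0, inverted output ✓; others ✗
Consistent faults: {g1 stuck-at-1, g1 inverted output, g2 stuck-at-1, g2 inverted output, g3 stuck-at-1, g3 inverted output, g4 stuck-at-1, g4 inverted output, g5 stuck-at-0, g5 inverted output, g6 stuck-at-0, g6 inverted output} — 12 in all.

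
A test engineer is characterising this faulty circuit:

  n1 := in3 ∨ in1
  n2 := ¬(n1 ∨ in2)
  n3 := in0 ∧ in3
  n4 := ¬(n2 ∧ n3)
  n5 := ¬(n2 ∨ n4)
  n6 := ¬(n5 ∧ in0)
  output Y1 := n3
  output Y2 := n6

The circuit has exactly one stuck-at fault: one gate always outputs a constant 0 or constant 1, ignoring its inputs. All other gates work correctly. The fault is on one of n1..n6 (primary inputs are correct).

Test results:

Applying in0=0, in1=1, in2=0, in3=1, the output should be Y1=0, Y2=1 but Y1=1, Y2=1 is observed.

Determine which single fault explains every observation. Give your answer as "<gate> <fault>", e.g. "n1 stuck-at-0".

Fault-free values for test 1 (in0=0, in1=1, in2=0, in3=1): n1=1, n2=0, n3=0, n4=1, n5=0, n6=1, giving Y1=0, Y2=1. Observed Y1=1, Y2=1.
Test 1: faults giving observed Y1=1, Y2=1 are {n3 stuck-at-1}.
Only n3 stuck-at-1 is consistent with every test.

n3 stuck-at-1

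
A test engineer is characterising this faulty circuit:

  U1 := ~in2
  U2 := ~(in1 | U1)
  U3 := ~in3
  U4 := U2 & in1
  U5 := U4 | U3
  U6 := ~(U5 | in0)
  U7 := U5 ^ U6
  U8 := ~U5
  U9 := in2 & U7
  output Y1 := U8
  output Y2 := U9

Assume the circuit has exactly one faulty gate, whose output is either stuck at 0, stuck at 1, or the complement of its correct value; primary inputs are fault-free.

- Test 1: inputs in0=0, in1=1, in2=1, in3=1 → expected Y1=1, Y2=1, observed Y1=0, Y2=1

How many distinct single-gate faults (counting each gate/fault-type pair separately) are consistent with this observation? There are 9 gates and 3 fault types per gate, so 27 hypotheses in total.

10

Fault-free: U1=0, U2=0, U3=0, U4=0, U5=0, U6=1, U7=1, U8=1, U9=1 → Y1=1, Y2=1. Observed Y1=0, Y2=1.
  U1: none of the 3 fault types match ✗
  U2: stuck-at-1, inverted output ✓; others ✗
  U3: stuck-at-1, inverted output ✓; others ✗
  U4: stuck-at-1, inverted output ✓; others ✗
  U5: stuck-at-1, inverted output ✓; others ✗
  U6: none of the 3 fault types match ✗
  U7: none of the 3 fault types match ✗
  U8: stuck-at-0, inverted output ✓; others ✗
  U9: none of the 3 fault types match ✗
Consistent faults: {U2 stuck-at-1, U2 inverted output, U3 stuck-at-1, U3 inverted output, U4 stuck-at-1, U4 inverted output, U5 stuck-at-1, U5 inverted output, U8 stuck-at-0, U8 inverted output} — 10 in all.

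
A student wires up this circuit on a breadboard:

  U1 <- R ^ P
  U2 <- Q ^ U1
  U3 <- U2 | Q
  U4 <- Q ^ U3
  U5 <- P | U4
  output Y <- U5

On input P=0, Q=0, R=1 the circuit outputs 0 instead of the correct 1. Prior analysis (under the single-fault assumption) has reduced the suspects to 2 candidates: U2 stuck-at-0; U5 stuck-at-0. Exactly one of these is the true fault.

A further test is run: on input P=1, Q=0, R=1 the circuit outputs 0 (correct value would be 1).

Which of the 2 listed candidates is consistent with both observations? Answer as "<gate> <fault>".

U5 stuck-at-0

Evaluate each candidate on input P=1, Q=0, R=1:
  U2 stuck-at-0: U1=0, U2=0 [stuck-at-0], U3=0, U4=0, U5=1 → 1 — eliminated
  U5 stuck-at-0: U1=0, U2=0, U3=0, U4=0, U5=0 [stuck-at-0] → 0 — matches
Only U5 stuck-at-0 reproduces the observed 0.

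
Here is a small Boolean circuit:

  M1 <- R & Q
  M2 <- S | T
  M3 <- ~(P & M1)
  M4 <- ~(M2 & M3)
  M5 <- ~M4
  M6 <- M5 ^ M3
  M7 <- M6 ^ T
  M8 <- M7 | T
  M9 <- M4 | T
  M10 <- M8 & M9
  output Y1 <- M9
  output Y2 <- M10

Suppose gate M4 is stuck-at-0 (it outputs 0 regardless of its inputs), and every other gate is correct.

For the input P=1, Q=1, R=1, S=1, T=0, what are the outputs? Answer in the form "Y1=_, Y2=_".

Y1=0, Y2=0

Propagate with M4 forced: M1=1, M2=1, M3=0, M4=0 [stuck-at-0], M5=1, M6=1, M7=1, M8=1, M9=0, M10=0.
So the outputs are Y1=0, Y2=0. (Without the fault they would be Y1=1, Y2=0.)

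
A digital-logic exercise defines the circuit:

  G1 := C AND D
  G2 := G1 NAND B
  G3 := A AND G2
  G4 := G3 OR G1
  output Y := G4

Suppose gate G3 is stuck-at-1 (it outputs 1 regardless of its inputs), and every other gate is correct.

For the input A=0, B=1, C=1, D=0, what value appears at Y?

Propagate with G3 forced: G1=0, G2=1, G3=1 [stuck-at-1], G4=1.
So Y = 1. (Without the fault it would be 0.)

1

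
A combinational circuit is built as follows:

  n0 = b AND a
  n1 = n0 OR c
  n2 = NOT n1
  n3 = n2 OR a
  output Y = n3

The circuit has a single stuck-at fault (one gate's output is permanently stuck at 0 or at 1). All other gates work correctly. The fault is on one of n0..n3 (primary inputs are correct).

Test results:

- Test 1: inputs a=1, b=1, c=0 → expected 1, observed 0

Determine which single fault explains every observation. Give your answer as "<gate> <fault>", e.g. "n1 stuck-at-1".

n3 stuck-at-0

Fault-free values for test 1 (a=1, b=1, c=0): n0=1, n1=1, n2=0, n3=1, giving Y=1. Observed 0.
Test 1: faults giving observed 0 are {n3 stuck-at-0}.
Only n3 stuck-at-0 is consistent with every test.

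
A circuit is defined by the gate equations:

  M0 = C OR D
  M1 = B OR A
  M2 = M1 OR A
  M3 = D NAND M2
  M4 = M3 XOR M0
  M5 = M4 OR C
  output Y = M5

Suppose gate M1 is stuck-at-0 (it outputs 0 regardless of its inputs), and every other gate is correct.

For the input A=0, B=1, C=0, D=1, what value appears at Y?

Propagate with M1 forced: M0=1, M1=0 [stuck-at-0], M2=0, M3=1, M4=0, M5=0.
So Y = 0. (Without the fault it would be 1.)

0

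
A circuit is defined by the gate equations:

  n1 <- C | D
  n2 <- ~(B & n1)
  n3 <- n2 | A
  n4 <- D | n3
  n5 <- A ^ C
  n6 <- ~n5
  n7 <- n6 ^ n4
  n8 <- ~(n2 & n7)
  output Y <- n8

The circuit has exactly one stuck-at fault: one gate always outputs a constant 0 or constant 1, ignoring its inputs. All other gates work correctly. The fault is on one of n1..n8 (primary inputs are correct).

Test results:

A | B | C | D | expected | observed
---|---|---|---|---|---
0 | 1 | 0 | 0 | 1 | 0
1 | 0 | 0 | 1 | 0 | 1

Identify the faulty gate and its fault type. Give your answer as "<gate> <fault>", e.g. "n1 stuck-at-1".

Fault-free values for test 1 (A=0, B=1, C=0, D=0): n1=0, n2=1, n3=1, n4=1, n5=0, n6=1, n7=0, n8=1, giving Y=1. Observed 0.
Test 1: faults giving observed 0 are {n3 stuck-at-0, n4 stuck-at-0, n5 stuck-at-1, n6 stuck-at-0, n7 stuck-at-1, n8 stuck-at-0}.
Test 2 (A=1, B=0, C=0, D=1): fault-free n1=1, n2=1, n3=1, n4=1, n5=1, n6=0, n7=1, n8=0 → 0; observed 1. Eliminates n3 stuck-at-0, n5 stuck-at-1, n6 stuck-at-0, n7 stuck-at-1, n8 stuck-at-0.
Only n4 stuck-at-0 is consistent with every test.

n4 stuck-at-0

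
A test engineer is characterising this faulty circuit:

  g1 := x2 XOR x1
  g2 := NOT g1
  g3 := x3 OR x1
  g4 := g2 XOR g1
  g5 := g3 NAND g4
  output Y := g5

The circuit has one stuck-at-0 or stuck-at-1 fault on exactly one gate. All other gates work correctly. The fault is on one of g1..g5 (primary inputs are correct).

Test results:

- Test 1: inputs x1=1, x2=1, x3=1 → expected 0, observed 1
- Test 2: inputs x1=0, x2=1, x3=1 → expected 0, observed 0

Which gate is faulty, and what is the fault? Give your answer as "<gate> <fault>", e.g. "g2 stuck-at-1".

Fault-free values for test 1 (x1=1, x2=1, x3=1): g1=0, g2=1, g3=1, g4=1, g5=0, giving Y=0. Observed 1.
Test 1: faults giving observed 1 are {g2 stuck-at-0, g3 stuck-at-0, g4 stuck-at-0, g5 stuck-at-1}.
Test 2 (x1=0, x2=1, x3=1): fault-free g1=1, g2=0, g3=1, g4=1, g5=0 → 0; observed 0. Eliminates g3 stuck-at-0, g4 stuck-at-0, g5 stuck-at-1.
Only g2 stuck-at-0 is consistent with every test.

g2 stuck-at-0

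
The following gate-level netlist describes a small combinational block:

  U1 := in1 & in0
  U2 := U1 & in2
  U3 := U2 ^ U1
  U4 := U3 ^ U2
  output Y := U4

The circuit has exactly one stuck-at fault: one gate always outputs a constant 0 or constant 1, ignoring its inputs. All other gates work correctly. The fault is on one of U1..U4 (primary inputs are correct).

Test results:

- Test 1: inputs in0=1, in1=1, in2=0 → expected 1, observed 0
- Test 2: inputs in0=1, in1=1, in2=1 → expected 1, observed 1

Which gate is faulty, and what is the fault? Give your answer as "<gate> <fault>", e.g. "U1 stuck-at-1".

Fault-free values for test 1 (in0=1, in1=1, in2=0): U1=1, U2=0, U3=1, U4=1, giving Y=1. Observed 0.
Test 1: faults giving observed 0 are {U1 stuck-at-0, U3 stuck-at-0, U4 stuck-at-0}.
Test 2 (in0=1, in1=1, in2=1): fault-free U1=1, U2=1, U3=0, U4=1 → 1; observed 1. Eliminates U1 stuck-at-0, U4 stuck-at-0.
Only U3 stuck-at-0 is consistent with every test.

U3 stuck-at-0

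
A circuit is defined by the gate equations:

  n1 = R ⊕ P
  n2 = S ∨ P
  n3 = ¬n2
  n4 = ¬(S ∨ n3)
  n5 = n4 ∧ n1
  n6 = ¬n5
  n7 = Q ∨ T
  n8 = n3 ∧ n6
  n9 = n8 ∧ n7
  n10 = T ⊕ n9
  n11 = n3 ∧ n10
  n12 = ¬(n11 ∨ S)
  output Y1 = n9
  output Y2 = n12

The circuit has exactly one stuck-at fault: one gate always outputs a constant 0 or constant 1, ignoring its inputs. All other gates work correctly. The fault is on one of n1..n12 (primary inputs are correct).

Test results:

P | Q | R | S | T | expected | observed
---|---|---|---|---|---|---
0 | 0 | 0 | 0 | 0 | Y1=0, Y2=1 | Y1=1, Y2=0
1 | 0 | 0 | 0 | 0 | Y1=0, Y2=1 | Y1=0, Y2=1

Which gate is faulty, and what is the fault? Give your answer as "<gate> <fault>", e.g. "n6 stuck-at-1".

n7 stuck-at-1

Fault-free values for test 1 (P=0, Q=0, R=0, S=0, T=0): n1=0, n2=0, n3=1, n4=0, n5=0, n6=1, n7=0, n8=1, n9=0, n10=0, n11=0, n12=1, giving Y1=0, Y2=1. Observed Y1=1, Y2=0.
Test 1: faults giving observed Y1=1, Y2=0 are {n7 stuck-at-1, n9 stuck-at-1}.
Test 2 (P=1, Q=0, R=0, S=0, T=0): fault-free n1=1, n2=1, n3=0, n4=1, n5=1, n6=0, n7=0, n8=0, n9=0, n10=0, n11=0, n12=1 → Y1=0, Y2=1; observed Y1=0, Y2=1. Eliminates n9 stuck-at-1.
Only n7 stuck-at-1 is consistent with every test.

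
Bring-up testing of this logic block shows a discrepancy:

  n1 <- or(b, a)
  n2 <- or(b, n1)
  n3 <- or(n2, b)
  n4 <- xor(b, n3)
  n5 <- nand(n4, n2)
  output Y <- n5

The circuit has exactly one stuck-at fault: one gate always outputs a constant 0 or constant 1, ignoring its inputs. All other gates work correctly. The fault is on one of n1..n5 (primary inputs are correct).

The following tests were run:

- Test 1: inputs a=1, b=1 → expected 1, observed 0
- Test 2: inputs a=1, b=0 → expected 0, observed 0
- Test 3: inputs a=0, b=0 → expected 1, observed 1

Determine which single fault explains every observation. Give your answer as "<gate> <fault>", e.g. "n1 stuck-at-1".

n4 stuck-at-1

Fault-free values for test 1 (a=1, b=1): n1=1, n2=1, n3=1, n4=0, n5=1, giving Y=1. Observed 0.
Test 1: faults giving observed 0 are {n3 stuck-at-0, n4 stuck-at-1, n5 stuck-at-0}.
Test 2 (a=1, b=0): fault-free n1=1, n2=1, n3=1, n4=1, n5=0 → 0; observed 0. Eliminates n3 stuck-at-0.
Test 3 (a=0, b=0): fault-free n1=0, n2=0, n3=0, n4=0, n5=1 → 1; observed 1. Eliminates n5 stuck-at-0.
Only n4 stuck-at-1 is consistent with every test.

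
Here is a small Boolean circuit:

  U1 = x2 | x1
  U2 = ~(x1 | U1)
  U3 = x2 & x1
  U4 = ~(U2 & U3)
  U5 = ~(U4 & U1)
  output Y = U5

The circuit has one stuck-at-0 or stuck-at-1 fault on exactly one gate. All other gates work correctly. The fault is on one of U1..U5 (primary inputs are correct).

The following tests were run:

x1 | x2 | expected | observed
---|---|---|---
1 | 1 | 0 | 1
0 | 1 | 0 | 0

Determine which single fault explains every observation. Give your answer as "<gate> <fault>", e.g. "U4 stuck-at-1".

Fault-free values for test 1 (x1=1, x2=1): U1=1, U2=0, U3=1, U4=1, U5=0, giving Y=0. Observed 1.
Test 1: faults giving observed 1 are {U1 stuck-at-0, U2 stuck-at-1, U4 stuck-at-0, U5 stuck-at-1}.
Test 2 (x1=0, x2=1): fault-free U1=1, U2=0, U3=0, U4=1, U5=0 → 0; observed 0. Eliminates U1 stuck-at-0, U4 stuck-at-0, U5 stuck-at-1.
Only U2 stuck-at-1 is consistent with every test.

U2 stuck-at-1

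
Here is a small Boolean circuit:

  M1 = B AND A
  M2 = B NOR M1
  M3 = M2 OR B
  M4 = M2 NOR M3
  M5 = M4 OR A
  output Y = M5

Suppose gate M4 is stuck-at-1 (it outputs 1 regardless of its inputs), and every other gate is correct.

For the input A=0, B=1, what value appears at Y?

1

Propagate with M4 forced: M1=0, M2=0, M3=1, M4=1 [stuck-at-1], M5=1.
So Y = 1. (Without the fault it would be 0.)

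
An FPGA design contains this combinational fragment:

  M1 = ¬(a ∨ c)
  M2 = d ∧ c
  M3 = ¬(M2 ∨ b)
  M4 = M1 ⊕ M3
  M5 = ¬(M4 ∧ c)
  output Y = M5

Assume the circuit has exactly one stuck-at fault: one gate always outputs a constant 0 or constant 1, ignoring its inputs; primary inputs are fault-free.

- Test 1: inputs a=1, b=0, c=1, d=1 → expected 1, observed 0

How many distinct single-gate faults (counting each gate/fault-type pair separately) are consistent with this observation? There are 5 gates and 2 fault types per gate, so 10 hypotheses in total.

5

Fault-free: M1=0, M2=1, M3=0, M4=0, M5=1 → 1. Observed 0.
  M1 stuck-at-0: output 1 ✗
  M1 stuck-at-1: output 0 ✓
  M2 stuck-at-0: output 0 ✓
  M2 stuck-at-1: output 1 ✗
  M3 stuck-at-0: output 1 ✗
  M3 stuck-at-1: output 0 ✓
  M4 stuck-at-0: output 1 ✗
  M4 stuck-at-1: output 0 ✓
  M5 stuck-at-0: output 0 ✓
  M5 stuck-at-1: output 1 ✗
Consistent faults: {M1 stuck-at-1, M2 stuck-at-0, M3 stuck-at-1, M4 stuck-at-1, M5 stuck-at-0} — 5 in all.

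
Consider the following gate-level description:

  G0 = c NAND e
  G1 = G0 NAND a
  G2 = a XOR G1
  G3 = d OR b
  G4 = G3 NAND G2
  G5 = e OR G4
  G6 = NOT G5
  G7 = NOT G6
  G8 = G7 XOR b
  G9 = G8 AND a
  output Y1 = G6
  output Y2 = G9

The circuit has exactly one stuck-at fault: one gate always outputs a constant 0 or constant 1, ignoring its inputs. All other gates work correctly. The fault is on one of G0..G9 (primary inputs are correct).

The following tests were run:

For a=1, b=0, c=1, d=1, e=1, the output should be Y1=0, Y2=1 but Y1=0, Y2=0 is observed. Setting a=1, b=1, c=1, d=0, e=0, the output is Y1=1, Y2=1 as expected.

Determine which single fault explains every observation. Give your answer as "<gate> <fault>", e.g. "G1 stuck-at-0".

G7 stuck-at-0

Fault-free values for test 1 (a=1, b=0, c=1, d=1, e=1): G0=0, G1=1, G2=0, G3=1, G4=1, G5=1, G6=0, G7=1, G8=1, G9=1, giving Y1=0, Y2=1. Observed Y1=0, Y2=0.
Test 1: faults giving observed Y1=0, Y2=0 are {G7 stuck-at-0, G8 stuck-at-0, G9 stuck-at-0}.
Test 2 (a=1, b=1, c=1, d=0, e=0): fault-free G0=1, G1=0, G2=1, G3=1, G4=0, G5=0, G6=1, G7=0, G8=1, G9=1 → Y1=1, Y2=1; observed Y1=1, Y2=1. Eliminates G8 stuck-at-0, G9 stuck-at-0.
Only G7 stuck-at-0 is consistent with every test.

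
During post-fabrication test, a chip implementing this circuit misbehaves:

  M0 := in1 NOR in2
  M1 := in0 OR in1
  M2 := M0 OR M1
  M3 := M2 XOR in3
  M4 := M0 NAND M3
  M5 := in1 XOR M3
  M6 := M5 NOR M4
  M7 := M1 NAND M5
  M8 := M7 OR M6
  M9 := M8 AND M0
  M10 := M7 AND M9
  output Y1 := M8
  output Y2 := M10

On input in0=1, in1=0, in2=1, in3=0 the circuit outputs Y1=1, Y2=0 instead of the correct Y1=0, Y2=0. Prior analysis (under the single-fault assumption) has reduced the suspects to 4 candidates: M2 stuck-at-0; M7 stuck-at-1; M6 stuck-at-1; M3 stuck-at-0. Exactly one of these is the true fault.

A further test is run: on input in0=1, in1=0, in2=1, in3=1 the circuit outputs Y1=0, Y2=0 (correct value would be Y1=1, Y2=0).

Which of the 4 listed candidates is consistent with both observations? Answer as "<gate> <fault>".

M2 stuck-at-0

Evaluate each candidate on input in0=1, in1=0, in2=1, in3=1:
  M2 stuck-at-0: M0=0, M1=1, M2=0 [stuck-at-0], M3=1, M4=1, M5=1, M6=0, M7=0, M8=0, M9=0, M10=0 → Y1=0, Y2=0 — matches
  M7 stuck-at-1: M0=0, M1=1, M2=1, M3=0, M4=1, M5=0, M6=0, M7=1 [stuck-at-1], M8=1, M9=0, M10=0 → Y1=1, Y2=0 — eliminated
  M6 stuck-at-1: M0=0, M1=1, M2=1, M3=0, M4=1, M5=0, M6=1 [stuck-at-1], M7=1, M8=1, M9=0, M10=0 → Y1=1, Y2=0 — eliminated
  M3 stuck-at-0: M0=0, M1=1, M2=1, M3=0 [stuck-at-0], M4=1, M5=0, M6=0, M7=1, M8=1, M9=0, M10=0 → Y1=1, Y2=0 — eliminated
Only M2 stuck-at-0 reproduces the observed Y1=0, Y2=0.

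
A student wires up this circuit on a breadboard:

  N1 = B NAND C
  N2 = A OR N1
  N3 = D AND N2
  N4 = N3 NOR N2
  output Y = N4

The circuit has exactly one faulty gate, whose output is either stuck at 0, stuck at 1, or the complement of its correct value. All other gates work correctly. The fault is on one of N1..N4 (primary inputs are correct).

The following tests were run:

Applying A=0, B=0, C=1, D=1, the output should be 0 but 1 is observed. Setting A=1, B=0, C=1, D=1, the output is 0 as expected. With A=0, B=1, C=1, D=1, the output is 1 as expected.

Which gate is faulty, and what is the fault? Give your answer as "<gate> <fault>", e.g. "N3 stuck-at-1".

N1 stuck-at-0

Fault-free values for test 1 (A=0, B=0, C=1, D=1): N1=1, N2=1, N3=1, N4=0, giving Y=0. Observed 1.
Test 1: faults giving observed 1 are {N1 stuck-at-0, N1 inverted output, N2 stuck-at-0, N2 inverted output, N4 stuck-at-1, N4 inverted output}.
Test 2 (A=1, B=0, C=1, D=1): fault-free N1=1, N2=1, N3=1, N4=0 → 0; observed 0. Eliminates N2 stuck-at-0, N2 inverted output, N4 stuck-at-1, N4 inverted output.
Test 3 (A=0, B=1, C=1, D=1): fault-free N1=0, N2=0, N3=0, N4=1 → 1; observed 1. Eliminates N1 inverted output.
Only N1 stuck-at-0 is consistent with every test.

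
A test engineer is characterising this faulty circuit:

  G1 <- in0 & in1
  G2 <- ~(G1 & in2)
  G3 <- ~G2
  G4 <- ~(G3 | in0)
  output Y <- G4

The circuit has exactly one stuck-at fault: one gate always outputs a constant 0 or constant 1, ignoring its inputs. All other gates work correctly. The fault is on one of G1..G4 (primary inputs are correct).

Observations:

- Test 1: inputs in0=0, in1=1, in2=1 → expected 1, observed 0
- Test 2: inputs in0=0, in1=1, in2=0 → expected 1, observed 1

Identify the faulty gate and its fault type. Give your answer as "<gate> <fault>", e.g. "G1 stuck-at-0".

Fault-free values for test 1 (in0=0, in1=1, in2=1): G1=0, G2=1, G3=0, G4=1, giving Y=1. Observed 0.
Test 1: faults giving observed 0 are {G1 stuck-at-1, G2 stuck-at-0, G3 stuck-at-1, G4 stuck-at-0}.
Test 2 (in0=0, in1=1, in2=0): fault-free G1=0, G2=1, G3=0, G4=1 → 1; observed 1. Eliminates G2 stuck-at-0, G3 stuck-at-1, G4 stuck-at-0.
Only G1 stuck-at-1 is consistent with every test.

G1 stuck-at-1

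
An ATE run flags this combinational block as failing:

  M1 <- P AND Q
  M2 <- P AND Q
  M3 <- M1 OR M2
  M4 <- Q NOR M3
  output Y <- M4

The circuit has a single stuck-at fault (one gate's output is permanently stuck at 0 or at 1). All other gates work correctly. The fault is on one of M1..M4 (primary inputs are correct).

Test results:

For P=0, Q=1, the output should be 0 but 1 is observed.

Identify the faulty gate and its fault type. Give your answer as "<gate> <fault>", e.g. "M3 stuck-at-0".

Fault-free values for test 1 (P=0, Q=1): M1=0, M2=0, M3=0, M4=0, giving Y=0. Observed 1.
Test 1: faults giving observed 1 are {M4 stuck-at-1}.
Only M4 stuck-at-1 is consistent with every test.

M4 stuck-at-1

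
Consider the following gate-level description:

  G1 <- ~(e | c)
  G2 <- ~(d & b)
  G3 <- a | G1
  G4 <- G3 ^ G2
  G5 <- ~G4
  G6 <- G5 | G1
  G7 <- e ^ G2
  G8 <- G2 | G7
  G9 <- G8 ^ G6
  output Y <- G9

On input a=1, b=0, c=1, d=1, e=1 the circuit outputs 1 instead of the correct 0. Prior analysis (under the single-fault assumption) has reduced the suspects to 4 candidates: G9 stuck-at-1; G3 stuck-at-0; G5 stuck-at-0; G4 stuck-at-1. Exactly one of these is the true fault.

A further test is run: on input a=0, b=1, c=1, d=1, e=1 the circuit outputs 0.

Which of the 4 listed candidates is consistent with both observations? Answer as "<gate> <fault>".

Evaluate each candidate on input a=0, b=1, c=1, d=1, e=1:
  G9 stuck-at-1: G1=0, G2=0, G3=0, G4=0, G5=1, G6=1, G7=1, G8=1, G9=1 [stuck-at-1] → 1 — eliminated
  G3 stuck-at-0: G1=0, G2=0, G3=0 [stuck-at-0], G4=0, G5=1, G6=1, G7=1, G8=1, G9=0 → 0 — matches
  G5 stuck-at-0: G1=0, G2=0, G3=0, G4=0, G5=0 [stuck-at-0], G6=0, G7=1, G8=1, G9=1 → 1 — eliminated
  G4 stuck-at-1: G1=0, G2=0, G3=0, G4=1 [stuck-at-1], G5=0, G6=0, G7=1, G8=1, G9=1 → 1 — eliminated
Only G3 stuck-at-0 reproduces the observed 0.

G3 stuck-at-0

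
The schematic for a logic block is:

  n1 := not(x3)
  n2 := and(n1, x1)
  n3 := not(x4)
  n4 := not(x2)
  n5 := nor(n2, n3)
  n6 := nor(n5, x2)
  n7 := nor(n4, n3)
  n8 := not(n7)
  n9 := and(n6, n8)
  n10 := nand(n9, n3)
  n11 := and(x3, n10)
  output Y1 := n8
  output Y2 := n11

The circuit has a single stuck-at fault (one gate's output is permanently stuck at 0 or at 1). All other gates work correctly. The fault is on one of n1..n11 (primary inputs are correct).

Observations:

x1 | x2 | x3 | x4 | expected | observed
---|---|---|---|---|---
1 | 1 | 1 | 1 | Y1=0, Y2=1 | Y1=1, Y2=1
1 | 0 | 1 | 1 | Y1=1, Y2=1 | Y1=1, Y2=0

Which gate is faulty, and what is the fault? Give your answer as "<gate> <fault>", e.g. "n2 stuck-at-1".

n3 stuck-at-1

Fault-free values for test 1 (x1=1, x2=1, x3=1, x4=1): n1=0, n2=0, n3=0, n4=0, n5=1, n6=0, n7=1, n8=0, n9=0, n10=1, n11=1, giving Y1=0, Y2=1. Observed Y1=1, Y2=1.
Test 1: faults giving observed Y1=1, Y2=1 are {n3 stuck-at-1, n4 stuck-at-1, n7 stuck-at-0, n8 stuck-at-1}.
Test 2 (x1=1, x2=0, x3=1, x4=1): fault-free n1=0, n2=0, n3=0, n4=1, n5=1, n6=0, n7=0, n8=1, n9=0, n10=1, n11=1 → Y1=1, Y2=1; observed Y1=1, Y2=0. Eliminates n4 stuck-at-1, n7 stuck-at-0, n8 stuck-at-1.
Only n3 stuck-at-1 is consistent with every test.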